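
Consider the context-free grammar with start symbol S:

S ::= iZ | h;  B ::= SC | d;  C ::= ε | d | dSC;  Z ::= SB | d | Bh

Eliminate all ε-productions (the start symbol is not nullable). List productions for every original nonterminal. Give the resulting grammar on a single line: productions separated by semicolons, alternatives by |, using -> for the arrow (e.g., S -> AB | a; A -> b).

S -> h | iZ; B -> S | d | SC; C -> d | dS | dSC; Z -> d | Bh | SB

Nullable set: {C}.
B -> SC: C nullable, giving S | SC.
Drop C -> ε.
C -> dSC: C nullable, giving dS | dSC.
Unchanged (no nullable symbols): S -> h; S -> iZ; B -> d; C -> d; Z -> Bh; Z -> SB; Z -> d.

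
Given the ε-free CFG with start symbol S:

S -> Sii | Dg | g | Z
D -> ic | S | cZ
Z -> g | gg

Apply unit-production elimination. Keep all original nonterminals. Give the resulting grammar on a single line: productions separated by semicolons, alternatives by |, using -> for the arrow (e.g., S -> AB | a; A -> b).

S -> g | Dg | gg | Sii; D -> g | Dg | cZ | gg | ic | Sii; Z -> g | gg

Unit productions: D->S, S->Z.
Unit pairs (A ⇒* B via units): (D,S), (D,Z), (S,Z).
S: inherits non-unit rules of {S, Z} → Dg | Sii | g | gg.
D: inherits non-unit rules of {D, S, Z} → Dg | Sii | cZ | g | gg | ic.
Z: inherits non-unit rules of {Z} → g | gg.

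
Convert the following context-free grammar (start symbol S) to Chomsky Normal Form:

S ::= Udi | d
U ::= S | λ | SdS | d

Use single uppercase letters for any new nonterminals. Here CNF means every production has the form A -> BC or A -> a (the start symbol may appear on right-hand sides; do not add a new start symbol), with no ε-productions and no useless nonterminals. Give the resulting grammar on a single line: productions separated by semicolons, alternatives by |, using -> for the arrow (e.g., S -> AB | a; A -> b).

Nullable: {U}; after ε-elimination: S -> d | di | Udi; U -> S | d | SdS.
After unit-elimination: S -> d | di | Udi; U -> d | di | SdS | Udi.
TERM: introduce A -> d, B -> i and substitute in every rule of length ≥2.
BIN: S -> UAB becomes S -> UC, C -> AB; U -> SAS becomes U -> SD, D -> AS; U -> UAB becomes U -> UE, E -> AB.

S -> d | AB | UC; A -> d; B -> i; C -> AB; D -> AS; E -> AB; U -> d | AB | SD | UE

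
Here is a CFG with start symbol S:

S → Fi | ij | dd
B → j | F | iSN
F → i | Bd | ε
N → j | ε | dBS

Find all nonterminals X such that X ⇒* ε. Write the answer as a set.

Directly nullable (have an ε-rule): {F, N}.
B is nullable via B -> F (every symbol on the right is already known nullable).
Not nullable: S — each has a terminal in every rule's right-hand side or depends on a non-nullable symbol.

{B, F, N}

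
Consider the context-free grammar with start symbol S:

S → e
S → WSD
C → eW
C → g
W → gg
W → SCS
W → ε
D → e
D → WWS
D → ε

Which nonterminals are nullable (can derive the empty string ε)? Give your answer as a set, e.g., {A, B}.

Directly nullable (have an ε-rule): {D, W}.
Not nullable: C, S — each has a terminal in every rule's right-hand side or depends on a non-nullable symbol.

{D, W}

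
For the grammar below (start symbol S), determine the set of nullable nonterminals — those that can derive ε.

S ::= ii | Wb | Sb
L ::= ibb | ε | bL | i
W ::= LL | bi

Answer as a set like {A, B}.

Directly nullable (have an ε-rule): {L}.
W is nullable via W -> LL (every symbol on the right is already known nullable).
Not nullable: S — each has a terminal in every rule's right-hand side or depends on a non-nullable symbol.

{L, W}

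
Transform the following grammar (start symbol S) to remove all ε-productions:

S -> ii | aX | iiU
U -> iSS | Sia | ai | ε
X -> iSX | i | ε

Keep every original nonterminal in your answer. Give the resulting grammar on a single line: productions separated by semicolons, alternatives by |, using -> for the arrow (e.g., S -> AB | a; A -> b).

S -> a | aX | ii | iiU; U -> ai | Sia | iSS; X -> i | iS | iSX

Nullable set: {U, X}.
S -> aX: X nullable, giving a | aX.
S -> iiU: U nullable, giving ii | iiU.
Drop U -> ε.
Drop X -> ε.
X -> iSX: X nullable, giving iS | iSX.
Unchanged (no nullable symbols): S -> ii; U -> Sia; U -> ai; U -> iSS; X -> i.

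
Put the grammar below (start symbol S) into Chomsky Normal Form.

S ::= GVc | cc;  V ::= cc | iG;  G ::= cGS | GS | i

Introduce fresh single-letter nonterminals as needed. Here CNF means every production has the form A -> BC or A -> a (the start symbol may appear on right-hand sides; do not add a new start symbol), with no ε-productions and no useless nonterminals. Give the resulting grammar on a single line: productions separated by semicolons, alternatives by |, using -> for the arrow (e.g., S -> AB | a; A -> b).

S -> AA | GD; A -> c; B -> i; C -> GS; D -> VA; G -> i | AC | GS; V -> AA | BG

No ε-productions.
No unit productions to eliminate.
TERM: introduce A -> c, B -> i and substitute in every rule of length ≥2.
BIN: G -> AGS becomes G -> AC, C -> GS; S -> GVA becomes S -> GD, D -> VA.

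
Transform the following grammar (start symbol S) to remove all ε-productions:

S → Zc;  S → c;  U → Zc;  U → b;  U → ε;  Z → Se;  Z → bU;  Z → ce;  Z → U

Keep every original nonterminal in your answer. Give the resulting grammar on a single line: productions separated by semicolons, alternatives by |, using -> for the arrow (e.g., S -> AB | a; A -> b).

Nullable set: {U, Z}.
S -> Zc: Z nullable, giving Zc | c.
Drop U -> ε.
U -> Zc: Z nullable, giving Zc | c.
Z -> U: U nullable, giving U.
Z -> bU: U nullable, giving b | bU.
Unchanged (no nullable symbols): S -> c; U -> b; Z -> Se; Z -> ce.

S -> c | Zc; U -> b | c | Zc; Z -> U | b | Se | bU | ce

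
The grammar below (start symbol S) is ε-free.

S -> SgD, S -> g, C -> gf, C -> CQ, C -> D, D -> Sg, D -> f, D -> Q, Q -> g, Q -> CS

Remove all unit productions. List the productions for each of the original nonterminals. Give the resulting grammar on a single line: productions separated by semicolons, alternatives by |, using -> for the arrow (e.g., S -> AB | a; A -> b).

Unit productions: C->D, D->Q.
Unit pairs (A ⇒* B via units): (C,D), (C,Q), (D,Q).
S: inherits non-unit rules of {S} → SgD | g.
C: inherits non-unit rules of {C, D, Q} → CQ | CS | Sg | f | g | gf.
D: inherits non-unit rules of {D, Q} → CS | Sg | f | g.
Q: inherits non-unit rules of {Q} → CS | g.

S -> g | SgD; C -> f | g | CQ | CS | Sg | gf; D -> f | g | CS | Sg; Q -> g | CS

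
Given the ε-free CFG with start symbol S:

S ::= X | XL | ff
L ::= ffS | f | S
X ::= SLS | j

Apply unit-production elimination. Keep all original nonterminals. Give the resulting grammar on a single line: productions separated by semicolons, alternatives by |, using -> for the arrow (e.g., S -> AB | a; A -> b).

S -> j | XL | ff | SLS; L -> f | j | XL | ff | SLS | ffS; X -> j | SLS

Unit productions: L->S, S->X.
Unit pairs (A ⇒* B via units): (L,S), (L,X), (S,X).
S: inherits non-unit rules of {S, X} → SLS | XL | ff | j.
L: inherits non-unit rules of {L, S, X} → SLS | XL | f | ff | ffS | j.
X: inherits non-unit rules of {X} → SLS | j.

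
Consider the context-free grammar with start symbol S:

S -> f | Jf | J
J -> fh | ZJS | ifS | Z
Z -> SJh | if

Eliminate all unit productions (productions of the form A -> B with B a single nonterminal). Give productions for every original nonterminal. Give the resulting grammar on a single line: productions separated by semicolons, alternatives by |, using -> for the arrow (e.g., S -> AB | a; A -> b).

Unit productions: J->Z, S->J.
Unit pairs (A ⇒* B via units): (J,Z), (S,J), (S,Z).
S: inherits non-unit rules of {J, S, Z} → Jf | SJh | ZJS | f | fh | if | ifS.
J: inherits non-unit rules of {J, Z} → SJh | ZJS | fh | if | ifS.
Z: inherits non-unit rules of {Z} → SJh | if.

S -> f | Jf | fh | if | SJh | ZJS | ifS; J -> fh | if | SJh | ZJS | ifS; Z -> if | SJh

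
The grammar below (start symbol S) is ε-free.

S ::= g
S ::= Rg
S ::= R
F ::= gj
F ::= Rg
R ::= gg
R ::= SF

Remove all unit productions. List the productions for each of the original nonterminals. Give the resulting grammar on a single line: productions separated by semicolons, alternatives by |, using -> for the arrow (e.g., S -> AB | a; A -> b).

S -> g | Rg | SF | gg; F -> Rg | gj; R -> SF | gg

Unit productions: S->R.
Unit pairs (A ⇒* B via units): (S,R).
S: inherits non-unit rules of {R, S} → Rg | SF | g | gg.
F: inherits non-unit rules of {F} → Rg | gj.
R: inherits non-unit rules of {R} → SF | gg.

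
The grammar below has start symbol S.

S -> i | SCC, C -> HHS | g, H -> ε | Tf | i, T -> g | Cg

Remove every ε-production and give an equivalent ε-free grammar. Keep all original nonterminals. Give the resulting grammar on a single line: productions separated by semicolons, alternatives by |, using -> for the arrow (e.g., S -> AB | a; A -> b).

S -> i | SCC; C -> S | g | HS | HHS; H -> i | Tf; T -> g | Cg

Nullable set: {H}.
C -> HHS: H, H nullable, giving HHS | HS | S.
Drop H -> ε.
Unchanged (no nullable symbols): S -> SCC; S -> i; C -> g; H -> Tf; H -> i; T -> Cg; T -> g.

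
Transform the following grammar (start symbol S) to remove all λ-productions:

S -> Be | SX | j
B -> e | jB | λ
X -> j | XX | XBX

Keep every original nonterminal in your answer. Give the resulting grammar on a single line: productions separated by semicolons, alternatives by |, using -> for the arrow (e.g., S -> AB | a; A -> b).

S -> e | j | Be | SX; B -> e | j | jB; X -> j | XX | XBX

Nullable set: {B}.
S -> Be: B nullable, giving Be | e.
Drop B -> λ.
B -> jB: B nullable, giving j | jB.
X -> XBX: B nullable, giving XBX | XX.
Unchanged (no nullable symbols): S -> SX; S -> j; B -> e; X -> XX; X -> j.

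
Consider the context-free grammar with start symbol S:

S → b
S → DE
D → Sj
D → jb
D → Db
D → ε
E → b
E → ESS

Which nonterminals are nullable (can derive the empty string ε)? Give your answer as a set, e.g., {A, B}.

{D}

Directly nullable (have an ε-rule): {D}.
Not nullable: E, S — each has a terminal in every rule's right-hand side or depends on a non-nullable symbol.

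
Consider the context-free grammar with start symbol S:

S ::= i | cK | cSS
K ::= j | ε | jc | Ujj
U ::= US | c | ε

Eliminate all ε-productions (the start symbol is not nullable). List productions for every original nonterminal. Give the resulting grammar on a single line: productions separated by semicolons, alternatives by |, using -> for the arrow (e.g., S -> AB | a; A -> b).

Nullable set: {K, U}.
S -> cK: K nullable, giving c | cK.
Drop K -> ε.
K -> Ujj: U nullable, giving Ujj | jj.
Drop U -> ε.
U -> US: U nullable, giving S | US.
Unchanged (no nullable symbols): S -> cSS; S -> i; K -> j; K -> jc; U -> c.

S -> c | i | cK | cSS; K -> j | jc | jj | Ujj; U -> S | c | US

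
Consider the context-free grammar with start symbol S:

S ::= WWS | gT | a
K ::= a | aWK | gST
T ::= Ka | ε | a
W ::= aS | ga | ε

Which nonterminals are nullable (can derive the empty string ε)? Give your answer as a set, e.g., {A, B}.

{T, W}

Directly nullable (have an ε-rule): {T, W}.
Not nullable: K, S — each has a terminal in every rule's right-hand side or depends on a non-nullable symbol.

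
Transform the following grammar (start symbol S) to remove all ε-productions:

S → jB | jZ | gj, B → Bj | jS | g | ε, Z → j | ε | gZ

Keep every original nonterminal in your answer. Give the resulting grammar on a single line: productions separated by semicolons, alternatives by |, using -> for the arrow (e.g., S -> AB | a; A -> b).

Nullable set: {B, Z}.
S -> jB: B nullable, giving j | jB.
S -> jZ: Z nullable, giving j | jZ.
Drop B -> ε.
B -> Bj: B nullable, giving Bj | j.
Drop Z -> ε.
Z -> gZ: Z nullable, giving g | gZ.
Unchanged (no nullable symbols): S -> gj; B -> g; B -> jS; Z -> j.

S -> j | gj | jB | jZ; B -> g | j | Bj | jS; Z -> g | j | gZ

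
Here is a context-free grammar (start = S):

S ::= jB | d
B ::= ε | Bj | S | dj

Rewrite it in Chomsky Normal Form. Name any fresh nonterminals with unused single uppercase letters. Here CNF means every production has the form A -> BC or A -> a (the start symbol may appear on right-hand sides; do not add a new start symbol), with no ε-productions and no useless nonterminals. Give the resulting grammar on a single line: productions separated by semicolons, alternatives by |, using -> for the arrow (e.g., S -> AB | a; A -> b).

S -> d | j | AB; A -> j; B -> d | j | AB | BA | CA; C -> d

Nullable: {B}; after ε-elimination: S -> d | j | jB; B -> S | j | Bj | dj.
After unit-elimination: S -> d | j | jB; B -> d | j | Bj | dj | jB.
TERM: introduce C -> d, A -> j and substitute in every rule of length ≥2.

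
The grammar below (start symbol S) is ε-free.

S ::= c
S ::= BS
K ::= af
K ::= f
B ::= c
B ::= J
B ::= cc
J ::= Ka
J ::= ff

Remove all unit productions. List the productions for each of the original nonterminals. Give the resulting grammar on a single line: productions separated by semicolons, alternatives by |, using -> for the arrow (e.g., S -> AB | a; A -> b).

Unit productions: B->J.
Unit pairs (A ⇒* B via units): (B,J).
S: inherits non-unit rules of {S} → BS | c.
B: inherits non-unit rules of {B, J} → Ka | c | cc | ff.
J: inherits non-unit rules of {J} → Ka | ff.
K: inherits non-unit rules of {K} → af | f.

S -> c | BS; B -> c | Ka | cc | ff; J -> Ka | ff; K -> f | af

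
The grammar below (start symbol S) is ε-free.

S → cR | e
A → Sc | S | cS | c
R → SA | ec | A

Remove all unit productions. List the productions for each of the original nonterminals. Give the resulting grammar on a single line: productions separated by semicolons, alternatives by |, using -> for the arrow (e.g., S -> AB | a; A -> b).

S -> e | cR; A -> c | e | Sc | cR | cS; R -> c | e | SA | Sc | cR | cS | ec

Unit productions: A->S, R->A.
Unit pairs (A ⇒* B via units): (A,S), (R,A), (R,S).
S: inherits non-unit rules of {S} → cR | e.
A: inherits non-unit rules of {A, S} → Sc | c | cR | cS | e.
R: inherits non-unit rules of {A, R, S} → SA | Sc | c | cR | cS | e | ec.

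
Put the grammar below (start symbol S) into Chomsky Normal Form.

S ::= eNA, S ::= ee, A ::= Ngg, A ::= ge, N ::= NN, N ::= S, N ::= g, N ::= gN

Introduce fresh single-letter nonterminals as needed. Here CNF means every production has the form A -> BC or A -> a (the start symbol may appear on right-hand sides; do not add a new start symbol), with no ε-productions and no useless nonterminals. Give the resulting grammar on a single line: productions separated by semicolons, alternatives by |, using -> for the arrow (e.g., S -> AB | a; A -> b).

No ε-productions.
After unit-elimination: S -> ee | eNA; A -> ge | Ngg; N -> g | NN | ee | gN | eNA.
TERM: introduce C -> e, B -> g and substitute in every rule of length ≥2.
BIN: A -> NBB becomes A -> ND, D -> BB; N -> CNA becomes N -> CE, E -> NA; S -> CNA becomes S -> CF, F -> NA.

S -> CC | CF; A -> BC | ND; B -> g; C -> e; D -> BB; E -> NA; F -> NA; N -> g | BN | CC | CE | NN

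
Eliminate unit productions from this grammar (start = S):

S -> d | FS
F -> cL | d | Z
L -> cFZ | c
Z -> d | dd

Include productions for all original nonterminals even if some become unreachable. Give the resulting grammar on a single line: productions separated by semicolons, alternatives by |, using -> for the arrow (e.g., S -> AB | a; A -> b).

S -> d | FS; F -> d | cL | dd; L -> c | cFZ; Z -> d | dd

Unit productions: F->Z.
Unit pairs (A ⇒* B via units): (F,Z).
S: inherits non-unit rules of {S} → FS | d.
F: inherits non-unit rules of {F, Z} → cL | d | dd.
L: inherits non-unit rules of {L} → c | cFZ.
Z: inherits non-unit rules of {Z} → d | dd.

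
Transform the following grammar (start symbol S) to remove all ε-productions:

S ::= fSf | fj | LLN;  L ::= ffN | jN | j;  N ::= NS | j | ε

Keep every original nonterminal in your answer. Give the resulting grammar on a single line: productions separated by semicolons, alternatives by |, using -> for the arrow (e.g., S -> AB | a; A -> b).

Nullable set: {N}.
S -> LLN: N nullable, giving LL | LLN.
L -> ffN: N nullable, giving ff | ffN.
L -> jN: N nullable, giving j | jN.
Drop N -> ε.
N -> NS: N nullable, giving NS | S.
Unchanged (no nullable symbols): S -> fSf; S -> fj; L -> j; N -> j.

S -> LL | fj | LLN | fSf; L -> j | ff | jN | ffN; N -> S | j | NS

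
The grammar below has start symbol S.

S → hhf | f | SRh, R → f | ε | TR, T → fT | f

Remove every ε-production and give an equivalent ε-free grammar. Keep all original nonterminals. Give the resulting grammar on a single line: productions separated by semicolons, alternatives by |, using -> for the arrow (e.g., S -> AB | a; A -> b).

Nullable set: {R}.
S -> SRh: R nullable, giving SRh | Sh.
Drop R -> ε.
R -> TR: R nullable, giving T | TR.
Unchanged (no nullable symbols): S -> f; S -> hhf; R -> f; T -> f; T -> fT.

S -> f | Sh | SRh | hhf; R -> T | f | TR; T -> f | fT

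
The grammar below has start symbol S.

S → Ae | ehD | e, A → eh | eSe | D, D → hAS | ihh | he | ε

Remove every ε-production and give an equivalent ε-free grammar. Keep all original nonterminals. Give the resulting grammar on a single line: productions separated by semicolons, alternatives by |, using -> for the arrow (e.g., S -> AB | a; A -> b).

S -> e | Ae | eh | ehD; A -> D | eh | eSe; D -> hS | he | hAS | ihh

Nullable set: {A, D}.
S -> Ae: A nullable, giving Ae | e.
S -> ehD: D nullable, giving eh | ehD.
A -> D: D nullable, giving D.
Drop D -> ε.
D -> hAS: A nullable, giving hAS | hS.
Unchanged (no nullable symbols): S -> e; A -> eSe; A -> eh; D -> he; D -> ihh.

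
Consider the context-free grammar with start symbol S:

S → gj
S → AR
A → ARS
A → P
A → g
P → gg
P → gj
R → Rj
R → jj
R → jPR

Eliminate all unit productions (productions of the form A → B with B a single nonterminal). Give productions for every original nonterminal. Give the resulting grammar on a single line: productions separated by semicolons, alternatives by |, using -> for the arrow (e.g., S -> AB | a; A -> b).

Unit productions: A->P.
Unit pairs (A ⇒* B via units): (A,P).
S: inherits non-unit rules of {S} → AR | gj.
A: inherits non-unit rules of {A, P} → ARS | g | gg | gj.
P: inherits non-unit rules of {P} → gg | gj.
R: inherits non-unit rules of {R} → Rj | jPR | jj.

S -> AR | gj; A -> g | gg | gj | ARS; P -> gg | gj; R -> Rj | jj | jPR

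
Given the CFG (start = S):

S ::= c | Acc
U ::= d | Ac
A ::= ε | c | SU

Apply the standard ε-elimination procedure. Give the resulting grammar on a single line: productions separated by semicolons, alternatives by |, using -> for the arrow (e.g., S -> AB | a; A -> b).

Nullable set: {A}.
S -> Acc: A nullable, giving Acc | cc.
Drop A -> ε.
U -> Ac: A nullable, giving Ac | c.
Unchanged (no nullable symbols): S -> c; A -> SU; A -> c; U -> d.

S -> c | cc | Acc; A -> c | SU; U -> c | d | Ac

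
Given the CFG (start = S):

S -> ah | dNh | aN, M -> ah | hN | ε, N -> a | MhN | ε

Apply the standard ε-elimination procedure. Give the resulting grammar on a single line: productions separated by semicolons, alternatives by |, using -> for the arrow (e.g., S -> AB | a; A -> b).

Nullable set: {M, N}.
S -> aN: N nullable, giving a | aN.
S -> dNh: N nullable, giving dNh | dh.
Drop M -> ε.
M -> hN: N nullable, giving h | hN.
Drop N -> ε.
N -> MhN: M, N nullable, giving Mh | MhN | h | hN.
Unchanged (no nullable symbols): S -> ah; M -> ah; N -> a.

S -> a | aN | ah | dh | dNh; M -> h | ah | hN; N -> a | h | Mh | hN | MhN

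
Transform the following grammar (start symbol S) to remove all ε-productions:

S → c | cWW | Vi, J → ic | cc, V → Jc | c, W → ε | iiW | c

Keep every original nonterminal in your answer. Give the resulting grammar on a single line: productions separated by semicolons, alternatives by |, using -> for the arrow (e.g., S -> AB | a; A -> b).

S -> c | Vi | cW | cWW; J -> cc | ic; V -> c | Jc; W -> c | ii | iiW

Nullable set: {W}.
S -> cWW: W, W nullable, giving c | cW | cWW.
Drop W -> ε.
W -> iiW: W nullable, giving ii | iiW.
Unchanged (no nullable symbols): S -> Vi; S -> c; J -> cc; J -> ic; V -> Jc; V -> c; W -> c.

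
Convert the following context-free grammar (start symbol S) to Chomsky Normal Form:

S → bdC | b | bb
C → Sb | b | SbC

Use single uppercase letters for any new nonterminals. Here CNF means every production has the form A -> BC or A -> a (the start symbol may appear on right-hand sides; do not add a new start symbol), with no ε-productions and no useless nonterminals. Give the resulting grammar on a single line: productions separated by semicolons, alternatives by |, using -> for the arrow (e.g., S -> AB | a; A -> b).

S -> b | AA | AE; A -> b; B -> d; C -> b | SA | SD; D -> AC; E -> BC

No ε-productions.
No unit productions to eliminate.
TERM: introduce A -> b, B -> d and substitute in every rule of length ≥2.
BIN: C -> SAC becomes C -> SD, D -> AC; S -> ABC becomes S -> AE, E -> BC.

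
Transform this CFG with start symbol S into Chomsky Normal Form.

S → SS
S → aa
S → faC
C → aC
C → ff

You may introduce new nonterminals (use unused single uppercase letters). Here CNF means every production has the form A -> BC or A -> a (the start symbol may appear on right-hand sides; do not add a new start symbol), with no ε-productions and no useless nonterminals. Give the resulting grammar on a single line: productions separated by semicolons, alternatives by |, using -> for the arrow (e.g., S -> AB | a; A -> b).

No ε-productions.
No unit productions to eliminate.
TERM: introduce A -> a, B -> f and substitute in every rule of length ≥2.
BIN: S -> BAC becomes S -> BD, D -> AC.

S -> AA | BD | SS; A -> a; B -> f; C -> AC | BB; D -> AC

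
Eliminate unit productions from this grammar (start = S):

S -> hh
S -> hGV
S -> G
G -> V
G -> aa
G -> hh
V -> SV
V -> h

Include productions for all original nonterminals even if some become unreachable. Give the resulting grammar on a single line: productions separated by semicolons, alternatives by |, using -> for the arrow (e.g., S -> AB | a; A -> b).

S -> h | SV | aa | hh | hGV; G -> h | SV | aa | hh; V -> h | SV

Unit productions: G->V, S->G.
Unit pairs (A ⇒* B via units): (G,V), (S,G), (S,V).
S: inherits non-unit rules of {G, S, V} → SV | aa | h | hGV | hh.
G: inherits non-unit rules of {G, V} → SV | aa | h | hh.
V: inherits non-unit rules of {V} → SV | h.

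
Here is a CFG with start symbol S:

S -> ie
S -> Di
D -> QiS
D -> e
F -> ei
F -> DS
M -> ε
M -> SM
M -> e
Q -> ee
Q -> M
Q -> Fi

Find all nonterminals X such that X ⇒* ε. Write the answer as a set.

Directly nullable (have an ε-rule): {M}.
Q is nullable via Q -> M (every symbol on the right is already known nullable).
Not nullable: D, F, S — each has a terminal in every rule's right-hand side or depends on a non-nullable symbol.

{M, Q}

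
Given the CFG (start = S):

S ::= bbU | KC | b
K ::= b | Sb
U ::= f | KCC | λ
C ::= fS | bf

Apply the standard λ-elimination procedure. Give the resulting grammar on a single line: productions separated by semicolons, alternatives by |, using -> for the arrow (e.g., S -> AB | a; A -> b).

S -> b | KC | bb | bbU; C -> bf | fS; K -> b | Sb; U -> f | KCC

Nullable set: {U}.
S -> bbU: U nullable, giving bb | bbU.
Drop U -> λ.
Unchanged (no nullable symbols): S -> KC; S -> b; C -> bf; C -> fS; K -> Sb; K -> b; U -> KCC; U -> f.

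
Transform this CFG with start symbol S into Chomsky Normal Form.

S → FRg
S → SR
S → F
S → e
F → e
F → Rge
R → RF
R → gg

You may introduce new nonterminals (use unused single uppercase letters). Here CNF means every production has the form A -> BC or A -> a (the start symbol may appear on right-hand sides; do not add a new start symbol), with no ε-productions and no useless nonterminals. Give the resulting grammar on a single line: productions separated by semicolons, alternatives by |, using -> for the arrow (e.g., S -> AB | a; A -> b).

No ε-productions.
After unit-elimination: S -> e | SR | FRg | Rge; F -> e | Rge; R -> RF | gg.
TERM: introduce B -> e, A -> g and substitute in every rule of length ≥2.
BIN: F -> RAB becomes F -> RC, C -> AB; S -> FRA becomes S -> FD, D -> RA; S -> RAB becomes S -> RE, E -> AB.

S -> e | FD | RE | SR; A -> g; B -> e; C -> AB; D -> RA; E -> AB; F -> e | RC; R -> AA | RF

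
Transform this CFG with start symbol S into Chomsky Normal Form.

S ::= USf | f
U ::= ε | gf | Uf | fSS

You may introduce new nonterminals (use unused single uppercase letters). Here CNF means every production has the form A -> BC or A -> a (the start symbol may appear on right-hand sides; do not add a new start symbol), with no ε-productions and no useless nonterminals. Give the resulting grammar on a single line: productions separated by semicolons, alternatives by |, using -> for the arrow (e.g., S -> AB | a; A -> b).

S -> f | SA | UC; A -> f; B -> g; C -> SA; D -> SS; U -> f | AD | BA | UA

Nullable: {U}; after ε-elimination: S -> f | Sf | USf; U -> f | Uf | gf | fSS.
No unit productions to eliminate.
TERM: introduce A -> f, B -> g and substitute in every rule of length ≥2.
BIN: S -> USA becomes S -> UC, C -> SA; U -> ASS becomes U -> AD, D -> SS.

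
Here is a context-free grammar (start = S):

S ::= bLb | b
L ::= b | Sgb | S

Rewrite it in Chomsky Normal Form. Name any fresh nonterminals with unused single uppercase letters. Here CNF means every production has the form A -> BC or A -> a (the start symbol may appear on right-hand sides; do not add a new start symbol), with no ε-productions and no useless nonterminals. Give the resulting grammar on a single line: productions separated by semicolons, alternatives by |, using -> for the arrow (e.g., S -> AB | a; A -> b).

No ε-productions.
After unit-elimination: S -> b | bLb; L -> b | Sgb | bLb.
TERM: introduce B -> b, A -> g and substitute in every rule of length ≥2.
BIN: L -> BLB becomes L -> BC, C -> LB; L -> SAB becomes L -> SD, D -> AB; S -> BLB becomes S -> BE, E -> LB.

S -> b | BE; A -> g; B -> b; C -> LB; D -> AB; E -> LB; L -> b | BC | SD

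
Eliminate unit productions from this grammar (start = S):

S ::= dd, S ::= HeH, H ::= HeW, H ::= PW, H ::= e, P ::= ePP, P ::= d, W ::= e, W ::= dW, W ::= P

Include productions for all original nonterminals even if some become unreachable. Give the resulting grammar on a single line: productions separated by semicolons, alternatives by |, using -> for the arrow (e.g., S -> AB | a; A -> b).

S -> dd | HeH; H -> e | PW | HeW; P -> d | ePP; W -> d | e | dW | ePP

Unit productions: W->P.
Unit pairs (A ⇒* B via units): (W,P).
S: inherits non-unit rules of {S} → HeH | dd.
H: inherits non-unit rules of {H} → HeW | PW | e.
P: inherits non-unit rules of {P} → d | ePP.
W: inherits non-unit rules of {P, W} → d | dW | e | ePP.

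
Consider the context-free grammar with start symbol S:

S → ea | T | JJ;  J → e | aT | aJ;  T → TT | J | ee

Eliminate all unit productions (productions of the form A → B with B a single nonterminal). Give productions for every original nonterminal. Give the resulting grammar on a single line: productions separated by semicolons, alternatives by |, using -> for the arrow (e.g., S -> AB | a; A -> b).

S -> e | JJ | TT | aJ | aT | ea | ee; J -> e | aJ | aT; T -> e | TT | aJ | aT | ee

Unit productions: S->T, T->J.
Unit pairs (A ⇒* B via units): (S,J), (S,T), (T,J).
S: inherits non-unit rules of {J, S, T} → JJ | TT | aJ | aT | e | ea | ee.
J: inherits non-unit rules of {J} → aJ | aT | e.
T: inherits non-unit rules of {J, T} → TT | aJ | aT | e | ee.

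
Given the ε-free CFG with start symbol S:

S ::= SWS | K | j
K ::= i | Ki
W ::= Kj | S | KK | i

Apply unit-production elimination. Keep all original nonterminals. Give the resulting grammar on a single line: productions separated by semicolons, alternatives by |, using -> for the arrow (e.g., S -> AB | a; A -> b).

S -> i | j | Ki | SWS; K -> i | Ki; W -> i | j | KK | Ki | Kj | SWS

Unit productions: S->K, W->S.
Unit pairs (A ⇒* B via units): (S,K), (W,K), (W,S).
S: inherits non-unit rules of {K, S} → Ki | SWS | i | j.
K: inherits non-unit rules of {K} → Ki | i.
W: inherits non-unit rules of {K, S, W} → KK | Ki | Kj | SWS | i | j.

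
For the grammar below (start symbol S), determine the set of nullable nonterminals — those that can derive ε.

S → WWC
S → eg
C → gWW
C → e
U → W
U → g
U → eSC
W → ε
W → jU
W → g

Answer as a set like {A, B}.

{U, W}

Directly nullable (have an ε-rule): {W}.
U is nullable via U -> W (every symbol on the right is already known nullable).
Not nullable: C, S — each has a terminal in every rule's right-hand side or depends on a non-nullable symbol.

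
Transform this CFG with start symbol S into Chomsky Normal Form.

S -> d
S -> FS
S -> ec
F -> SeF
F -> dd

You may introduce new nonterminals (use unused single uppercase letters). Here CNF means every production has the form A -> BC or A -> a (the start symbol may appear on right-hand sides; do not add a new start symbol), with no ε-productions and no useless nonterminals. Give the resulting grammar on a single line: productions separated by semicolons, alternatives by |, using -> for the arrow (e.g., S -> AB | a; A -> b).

No ε-productions.
No unit productions to eliminate.
TERM: introduce C -> c, B -> d, A -> e and substitute in every rule of length ≥2.
BIN: F -> SAF becomes F -> SD, D -> AF.

S -> d | AC | FS; A -> e; B -> d; C -> c; D -> AF; F -> BB | SD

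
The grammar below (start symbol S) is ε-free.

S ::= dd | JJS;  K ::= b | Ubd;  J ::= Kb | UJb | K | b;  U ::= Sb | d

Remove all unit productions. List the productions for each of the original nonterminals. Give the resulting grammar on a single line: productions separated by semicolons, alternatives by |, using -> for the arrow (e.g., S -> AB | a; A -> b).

S -> dd | JJS; J -> b | Kb | UJb | Ubd; K -> b | Ubd; U -> d | Sb

Unit productions: J->K.
Unit pairs (A ⇒* B via units): (J,K).
S: inherits non-unit rules of {S} → JJS | dd.
J: inherits non-unit rules of {J, K} → Kb | UJb | Ubd | b.
K: inherits non-unit rules of {K} → Ubd | b.
U: inherits non-unit rules of {U} → Sb | d.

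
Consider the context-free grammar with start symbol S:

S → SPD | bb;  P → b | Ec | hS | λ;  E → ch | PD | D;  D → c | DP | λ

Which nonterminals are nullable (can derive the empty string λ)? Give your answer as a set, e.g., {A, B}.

{D, E, P}

Directly nullable (have an ε-rule): {D, P}.
E is nullable via E -> D (every symbol on the right is already known nullable).
Not nullable: S — each has a terminal in every rule's right-hand side or depends on a non-nullable symbol.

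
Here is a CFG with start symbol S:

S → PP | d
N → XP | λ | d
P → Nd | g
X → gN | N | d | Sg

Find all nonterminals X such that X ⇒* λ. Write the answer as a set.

Directly nullable (have an ε-rule): {N}.
X is nullable via X -> N (every symbol on the right is already known nullable).
Not nullable: P, S — each has a terminal in every rule's right-hand side or depends on a non-nullable symbol.

{N, X}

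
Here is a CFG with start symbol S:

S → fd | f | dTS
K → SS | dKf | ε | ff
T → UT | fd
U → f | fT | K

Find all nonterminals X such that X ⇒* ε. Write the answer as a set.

Directly nullable (have an ε-rule): {K}.
U is nullable via U -> K (every symbol on the right is already known nullable).
Not nullable: S, T — each has a terminal in every rule's right-hand side or depends on a non-nullable symbol.

{K, U}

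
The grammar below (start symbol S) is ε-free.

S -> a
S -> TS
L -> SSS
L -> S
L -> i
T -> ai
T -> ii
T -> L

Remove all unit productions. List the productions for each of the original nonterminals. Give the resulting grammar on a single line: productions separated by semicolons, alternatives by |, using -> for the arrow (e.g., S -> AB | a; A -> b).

Unit productions: L->S, T->L.
Unit pairs (A ⇒* B via units): (L,S), (T,L), (T,S).
S: inherits non-unit rules of {S} → TS | a.
L: inherits non-unit rules of {L, S} → SSS | TS | a | i.
T: inherits non-unit rules of {L, S, T} → SSS | TS | a | ai | i | ii.

S -> a | TS; L -> a | i | TS | SSS; T -> a | i | TS | ai | ii | SSS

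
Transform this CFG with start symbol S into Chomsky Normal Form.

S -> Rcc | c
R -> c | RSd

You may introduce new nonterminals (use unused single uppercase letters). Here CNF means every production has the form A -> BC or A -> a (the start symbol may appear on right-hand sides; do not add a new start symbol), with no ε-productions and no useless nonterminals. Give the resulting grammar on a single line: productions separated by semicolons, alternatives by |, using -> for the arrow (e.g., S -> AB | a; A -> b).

No ε-productions.
No unit productions to eliminate.
TERM: introduce B -> c, A -> d and substitute in every rule of length ≥2.
BIN: R -> RSA becomes R -> RC, C -> SA; S -> RBB becomes S -> RD, D -> BB.

S -> c | RD; A -> d; B -> c; C -> SA; D -> BB; R -> c | RC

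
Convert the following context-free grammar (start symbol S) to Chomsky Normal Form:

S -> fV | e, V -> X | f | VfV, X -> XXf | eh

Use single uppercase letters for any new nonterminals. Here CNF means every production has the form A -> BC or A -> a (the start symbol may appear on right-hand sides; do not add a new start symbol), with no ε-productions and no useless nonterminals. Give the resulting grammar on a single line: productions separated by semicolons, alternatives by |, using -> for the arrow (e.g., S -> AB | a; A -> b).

No ε-productions.
After unit-elimination: S -> e | fV; V -> f | eh | VfV | XXf; X -> eh | XXf.
TERM: introduce B -> e, A -> f, C -> h and substitute in every rule of length ≥2.
BIN: V -> VAV becomes V -> VD, D -> AV; V -> XXA becomes V -> XE, E -> XA; X -> XXA becomes X -> XF, F -> XA.

S -> e | AV; A -> f; B -> e; C -> h; D -> AV; E -> XA; F -> XA; V -> f | BC | VD | XE; X -> BC | XF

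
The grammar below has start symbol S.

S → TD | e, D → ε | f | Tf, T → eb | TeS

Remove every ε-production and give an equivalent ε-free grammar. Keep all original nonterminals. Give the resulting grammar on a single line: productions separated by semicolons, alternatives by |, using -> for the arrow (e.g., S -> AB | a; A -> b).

Nullable set: {D}.
S -> TD: D nullable, giving T | TD.
Drop D -> ε.
Unchanged (no nullable symbols): S -> e; D -> Tf; D -> f; T -> TeS; T -> eb.

S -> T | e | TD; D -> f | Tf; T -> eb | TeS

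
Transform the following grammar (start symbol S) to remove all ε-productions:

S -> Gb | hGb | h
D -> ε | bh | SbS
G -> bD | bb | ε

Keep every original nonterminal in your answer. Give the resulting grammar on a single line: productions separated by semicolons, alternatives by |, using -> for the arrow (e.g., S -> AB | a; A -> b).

Nullable set: {D, G}.
S -> Gb: G nullable, giving Gb | b.
S -> hGb: G nullable, giving hGb | hb.
Drop D -> ε.
Drop G -> ε.
G -> bD: D nullable, giving b | bD.
Unchanged (no nullable symbols): S -> h; D -> SbS; D -> bh; G -> bb.

S -> b | h | Gb | hb | hGb; D -> bh | SbS; G -> b | bD | bb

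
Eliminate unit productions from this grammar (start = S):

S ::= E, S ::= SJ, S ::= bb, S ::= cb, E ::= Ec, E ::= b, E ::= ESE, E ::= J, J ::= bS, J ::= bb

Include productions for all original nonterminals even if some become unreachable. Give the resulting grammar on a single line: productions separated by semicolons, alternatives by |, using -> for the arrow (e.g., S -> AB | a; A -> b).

S -> b | Ec | SJ | bS | bb | cb | ESE; E -> b | Ec | bS | bb | ESE; J -> bS | bb

Unit productions: E->J, S->E.
Unit pairs (A ⇒* B via units): (E,J), (S,E), (S,J).
S: inherits non-unit rules of {E, J, S} → ESE | Ec | SJ | b | bS | bb | cb.
E: inherits non-unit rules of {E, J} → ESE | Ec | b | bS | bb.
J: inherits non-unit rules of {J} → bS | bb.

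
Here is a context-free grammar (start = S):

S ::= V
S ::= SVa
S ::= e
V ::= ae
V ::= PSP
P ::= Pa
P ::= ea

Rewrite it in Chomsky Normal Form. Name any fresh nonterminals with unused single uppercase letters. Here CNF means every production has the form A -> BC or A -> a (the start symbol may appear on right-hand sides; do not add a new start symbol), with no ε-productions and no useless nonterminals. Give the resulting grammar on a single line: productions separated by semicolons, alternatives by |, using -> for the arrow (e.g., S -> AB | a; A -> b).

S -> e | AB | PC | SD; A -> a; B -> e; C -> SP; D -> VA; E -> SP; P -> BA | PA; V -> AB | PE

No ε-productions.
After unit-elimination: S -> e | ae | PSP | SVa; P -> Pa | ea; V -> ae | PSP.
TERM: introduce A -> a, B -> e and substitute in every rule of length ≥2.
BIN: S -> PSP becomes S -> PC, C -> SP; S -> SVA becomes S -> SD, D -> VA; V -> PSP becomes V -> PE, E -> SP.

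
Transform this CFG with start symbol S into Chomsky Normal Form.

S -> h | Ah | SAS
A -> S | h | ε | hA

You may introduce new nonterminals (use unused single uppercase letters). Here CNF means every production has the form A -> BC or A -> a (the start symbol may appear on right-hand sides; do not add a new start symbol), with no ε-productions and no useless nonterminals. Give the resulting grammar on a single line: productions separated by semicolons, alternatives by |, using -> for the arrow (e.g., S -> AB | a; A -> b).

Nullable: {A}; after ε-elimination: S -> h | Ah | SS | SAS; A -> S | h | hA.
After unit-elimination: S -> h | Ah | SS | SAS; A -> h | Ah | SS | hA | SAS.
TERM: introduce B -> h and substitute in every rule of length ≥2.
BIN: A -> SAS becomes A -> SC, C -> AS; S -> SAS becomes S -> SD, D -> AS.

S -> h | AB | SD | SS; A -> h | AB | BA | SC | SS; B -> h; C -> AS; D -> AS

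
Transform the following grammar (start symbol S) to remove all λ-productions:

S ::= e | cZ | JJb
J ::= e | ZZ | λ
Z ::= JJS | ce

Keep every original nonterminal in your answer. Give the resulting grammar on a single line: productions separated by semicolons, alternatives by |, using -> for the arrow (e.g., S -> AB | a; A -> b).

Nullable set: {J}.
S -> JJb: J, J nullable, giving JJb | Jb | b.
Drop J -> λ.
Z -> JJS: J, J nullable, giving JJS | JS | S.
Unchanged (no nullable symbols): S -> cZ; S -> e; J -> ZZ; J -> e; Z -> ce.

S -> b | e | Jb | cZ | JJb; J -> e | ZZ; Z -> S | JS | ce | JJS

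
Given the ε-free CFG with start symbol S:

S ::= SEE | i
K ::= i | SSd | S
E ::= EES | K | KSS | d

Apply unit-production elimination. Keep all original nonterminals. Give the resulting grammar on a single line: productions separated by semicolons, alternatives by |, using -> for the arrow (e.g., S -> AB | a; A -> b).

S -> i | SEE; E -> d | i | EES | KSS | SEE | SSd; K -> i | SEE | SSd

Unit productions: E->K, K->S.
Unit pairs (A ⇒* B via units): (E,K), (E,S), (K,S).
S: inherits non-unit rules of {S} → SEE | i.
E: inherits non-unit rules of {E, K, S} → EES | KSS | SEE | SSd | d | i.
K: inherits non-unit rules of {K, S} → SEE | SSd | i.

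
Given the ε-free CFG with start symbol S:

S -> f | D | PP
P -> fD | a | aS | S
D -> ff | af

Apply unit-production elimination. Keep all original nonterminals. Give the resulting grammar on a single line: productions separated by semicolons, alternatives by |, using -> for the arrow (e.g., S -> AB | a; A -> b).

S -> f | PP | af | ff; D -> af | ff; P -> a | f | PP | aS | af | fD | ff

Unit productions: P->S, S->D.
Unit pairs (A ⇒* B via units): (P,D), (P,S), (S,D).
S: inherits non-unit rules of {D, S} → PP | af | f | ff.
D: inherits non-unit rules of {D} → af | ff.
P: inherits non-unit rules of {D, P, S} → PP | a | aS | af | f | fD | ff.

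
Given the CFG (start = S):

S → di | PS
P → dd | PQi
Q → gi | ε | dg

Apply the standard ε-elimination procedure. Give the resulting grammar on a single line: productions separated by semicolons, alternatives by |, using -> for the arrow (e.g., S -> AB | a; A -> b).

Nullable set: {Q}.
P -> PQi: Q nullable, giving PQi | Pi.
Drop Q -> ε.
Unchanged (no nullable symbols): S -> PS; S -> di; P -> dd; Q -> dg; Q -> gi.

S -> PS | di; P -> Pi | dd | PQi; Q -> dg | gi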